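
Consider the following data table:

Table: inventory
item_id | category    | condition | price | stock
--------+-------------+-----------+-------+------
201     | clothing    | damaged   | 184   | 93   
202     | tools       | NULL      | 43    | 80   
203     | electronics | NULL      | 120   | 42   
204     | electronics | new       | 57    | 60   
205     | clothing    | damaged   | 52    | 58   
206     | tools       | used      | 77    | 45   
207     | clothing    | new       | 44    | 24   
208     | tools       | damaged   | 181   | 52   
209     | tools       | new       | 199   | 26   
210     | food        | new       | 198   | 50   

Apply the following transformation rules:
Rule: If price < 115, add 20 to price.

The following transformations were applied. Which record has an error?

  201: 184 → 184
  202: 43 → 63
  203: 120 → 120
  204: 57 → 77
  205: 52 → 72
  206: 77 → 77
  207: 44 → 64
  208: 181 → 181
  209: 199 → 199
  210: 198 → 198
Record 206 has an error. The correct transformed value should be 97, not 77.

Step 1: Check each record against the rule
Step 2: Record 206 has price = 77
Step 3: Since 77 < 115, the bonus should have been applied
Step 4: Correct value = 97, but claimed value = 77
Conclusion: Record 206 has the error.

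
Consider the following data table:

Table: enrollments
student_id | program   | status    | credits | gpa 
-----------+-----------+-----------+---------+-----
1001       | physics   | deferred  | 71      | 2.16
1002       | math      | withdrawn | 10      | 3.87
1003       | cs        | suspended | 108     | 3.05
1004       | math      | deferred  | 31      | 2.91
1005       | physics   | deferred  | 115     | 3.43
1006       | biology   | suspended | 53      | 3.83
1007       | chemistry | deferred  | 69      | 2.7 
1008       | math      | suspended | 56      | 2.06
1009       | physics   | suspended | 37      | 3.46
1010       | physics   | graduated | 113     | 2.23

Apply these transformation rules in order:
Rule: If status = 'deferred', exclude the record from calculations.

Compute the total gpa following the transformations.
18.5

Step 1: Identify records where status = 'deferred'
Step 2: The excluded records sum to 11.2
Step 3: Original total gpa = 29.7
Step 4: Remaining total = 29.7 - 11.2 = 18.5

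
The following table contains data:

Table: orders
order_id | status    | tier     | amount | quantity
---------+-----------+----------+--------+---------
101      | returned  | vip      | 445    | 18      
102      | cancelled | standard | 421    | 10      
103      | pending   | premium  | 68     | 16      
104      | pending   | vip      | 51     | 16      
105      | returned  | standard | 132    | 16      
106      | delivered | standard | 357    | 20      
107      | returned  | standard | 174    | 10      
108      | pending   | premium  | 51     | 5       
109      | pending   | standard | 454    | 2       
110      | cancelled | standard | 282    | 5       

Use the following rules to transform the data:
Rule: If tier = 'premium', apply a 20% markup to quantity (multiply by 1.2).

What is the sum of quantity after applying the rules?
122.2

Step 1: Records with tier = 'premium' have total quantity = 21
Step 2: Apply multiplier: 21 × 1.2 = 25.2
Step 3: Other records total: 97
Step 4: Final sum = 25.2 + 97 = 122.2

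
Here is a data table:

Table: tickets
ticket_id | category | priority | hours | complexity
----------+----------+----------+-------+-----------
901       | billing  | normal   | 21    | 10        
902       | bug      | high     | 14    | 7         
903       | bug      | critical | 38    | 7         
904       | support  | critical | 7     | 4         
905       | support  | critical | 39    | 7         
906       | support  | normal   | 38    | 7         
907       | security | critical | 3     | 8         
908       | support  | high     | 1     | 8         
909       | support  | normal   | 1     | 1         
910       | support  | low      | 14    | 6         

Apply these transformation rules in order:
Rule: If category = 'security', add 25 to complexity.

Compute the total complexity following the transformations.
90

Step 1: Count records where category = 'security': 1
Step 2: Total bonus added: 1 × 25 = 25
Step 3: Original sum of complexity: 65
Step 4: Final sum = 65 + 25 = 90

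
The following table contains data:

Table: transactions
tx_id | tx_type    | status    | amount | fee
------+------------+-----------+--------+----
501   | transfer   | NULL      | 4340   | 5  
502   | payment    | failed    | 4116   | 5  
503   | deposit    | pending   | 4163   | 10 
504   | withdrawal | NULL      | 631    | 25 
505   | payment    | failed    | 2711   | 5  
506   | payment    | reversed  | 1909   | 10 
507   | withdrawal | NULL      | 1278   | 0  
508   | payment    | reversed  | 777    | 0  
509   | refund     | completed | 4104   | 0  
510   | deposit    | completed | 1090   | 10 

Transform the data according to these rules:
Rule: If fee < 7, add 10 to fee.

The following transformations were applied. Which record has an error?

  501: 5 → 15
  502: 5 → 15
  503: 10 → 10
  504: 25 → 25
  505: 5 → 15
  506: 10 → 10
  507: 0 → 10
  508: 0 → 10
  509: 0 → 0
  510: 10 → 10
Record 509 has an error. The correct transformed value should be 10, not 0.

Step 1: Check each record against the rule
Step 2: Record 509 has fee = 0
Step 3: Since 0 < 7, the bonus should have been applied
Step 4: Correct value = 10, but claimed value = 0
Conclusion: Record 509 has the error.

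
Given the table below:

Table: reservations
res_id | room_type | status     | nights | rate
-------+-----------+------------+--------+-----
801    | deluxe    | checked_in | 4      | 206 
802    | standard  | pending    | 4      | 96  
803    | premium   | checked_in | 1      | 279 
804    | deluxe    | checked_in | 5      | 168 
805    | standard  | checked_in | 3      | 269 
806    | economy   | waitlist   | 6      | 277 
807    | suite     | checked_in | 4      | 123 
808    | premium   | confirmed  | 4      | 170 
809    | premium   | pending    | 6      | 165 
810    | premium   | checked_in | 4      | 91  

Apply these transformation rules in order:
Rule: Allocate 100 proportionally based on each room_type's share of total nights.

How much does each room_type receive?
deluxe: 21.95, economy: 14.63, premium: 36.59, standard: 17.07, suite: 9.76

Step 1: Calculate total nights = 41
Step 2: Calculate each room_type's proportion:
  deluxe: 9/41 = 21.95% → 21.95
  economy: 6/41 = 14.63% → 14.63
  premium: 15/41 = 36.59% → 36.59
  standard: 7/41 = 17.07% → 17.07
  suite: 4/41 = 9.76% → 9.76
Step 3: Verify: sum of allocations ≈ 100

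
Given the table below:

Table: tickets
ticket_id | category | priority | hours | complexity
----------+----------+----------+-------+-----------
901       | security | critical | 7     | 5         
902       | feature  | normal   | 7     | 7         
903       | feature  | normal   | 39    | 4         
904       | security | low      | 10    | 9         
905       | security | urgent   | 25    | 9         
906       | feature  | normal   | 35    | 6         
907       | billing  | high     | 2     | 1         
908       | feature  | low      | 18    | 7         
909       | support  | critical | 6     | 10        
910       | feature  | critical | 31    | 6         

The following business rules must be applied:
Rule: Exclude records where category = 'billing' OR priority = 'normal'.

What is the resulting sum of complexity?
46

Step 1: Find records where category = 'billing' OR priority = 'normal'
Step 2: 4 records match, summing to 18
Step 3: Original sum: 64
Step 4: Remaining sum = 64 - 18 = 46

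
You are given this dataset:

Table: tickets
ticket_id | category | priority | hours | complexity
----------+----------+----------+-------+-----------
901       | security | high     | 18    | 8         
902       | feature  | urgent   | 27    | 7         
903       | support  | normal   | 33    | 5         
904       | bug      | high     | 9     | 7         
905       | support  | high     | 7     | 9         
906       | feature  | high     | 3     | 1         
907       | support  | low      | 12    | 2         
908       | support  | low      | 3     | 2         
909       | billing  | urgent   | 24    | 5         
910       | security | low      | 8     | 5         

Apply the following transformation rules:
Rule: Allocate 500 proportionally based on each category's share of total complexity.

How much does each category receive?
billing: 49.02, bug: 68.63, feature: 78.43, security: 127.45, support: 176.47

Step 1: Calculate total complexity = 51
Step 2: Calculate each category's proportion:
  billing: 5/51 = 9.80% → 49.02
  bug: 7/51 = 13.73% → 68.63
  feature: 8/51 = 15.69% → 78.43
  security: 13/51 = 25.49% → 127.45
  support: 18/51 = 35.29% → 176.47
Step 3: Verify: sum of allocations ≈ 500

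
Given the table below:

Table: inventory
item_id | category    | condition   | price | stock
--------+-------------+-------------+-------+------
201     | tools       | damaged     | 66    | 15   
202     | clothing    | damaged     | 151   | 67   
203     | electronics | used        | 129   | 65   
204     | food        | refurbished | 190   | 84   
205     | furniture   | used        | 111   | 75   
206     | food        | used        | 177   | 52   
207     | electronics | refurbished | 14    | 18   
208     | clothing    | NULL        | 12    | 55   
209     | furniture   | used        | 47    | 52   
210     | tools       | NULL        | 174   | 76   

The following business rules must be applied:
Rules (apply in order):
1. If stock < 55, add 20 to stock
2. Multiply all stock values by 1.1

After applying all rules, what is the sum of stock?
702.9

Step 1: Apply Rule 1 - Add 20 to records with stock < 55
  - 4 records affected: 137 + (4 × 20) = 217
  - Unaffected records: 422
  - Sum after Rule 1: 639
Step 2: Apply Rule 2 - Multiply all by 1.1
  - 639 × 1.1 = 702.9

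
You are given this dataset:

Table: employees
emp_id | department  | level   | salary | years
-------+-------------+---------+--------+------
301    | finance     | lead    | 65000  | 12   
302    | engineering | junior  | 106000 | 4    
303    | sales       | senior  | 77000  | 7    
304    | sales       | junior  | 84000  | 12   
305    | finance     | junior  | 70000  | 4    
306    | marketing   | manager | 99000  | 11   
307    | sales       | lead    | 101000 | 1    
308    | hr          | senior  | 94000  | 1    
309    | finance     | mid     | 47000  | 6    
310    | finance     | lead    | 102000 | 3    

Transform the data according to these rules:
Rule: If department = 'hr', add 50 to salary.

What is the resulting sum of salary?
845050

Step 1: Count records where department = 'hr': 1
Step 2: Total bonus added: 1 × 50 = 50
Step 3: Original sum of salary: 845000
Step 4: Final sum = 845000 + 50 = 845050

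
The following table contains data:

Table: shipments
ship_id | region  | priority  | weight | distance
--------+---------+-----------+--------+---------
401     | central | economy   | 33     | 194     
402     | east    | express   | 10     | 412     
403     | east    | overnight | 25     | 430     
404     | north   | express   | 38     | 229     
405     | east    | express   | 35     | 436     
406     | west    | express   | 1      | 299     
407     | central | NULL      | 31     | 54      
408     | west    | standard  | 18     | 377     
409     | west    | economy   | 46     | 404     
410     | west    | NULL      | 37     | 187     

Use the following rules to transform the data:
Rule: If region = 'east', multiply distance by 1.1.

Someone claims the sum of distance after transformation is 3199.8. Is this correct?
No, the correct result is 3149.8.

Step 1: Calculate the correct sum after transformation
Step 2: Apply multiplier 1.1 to records where region = 'east'
Step 3: Correct result = 3149.8
Step 4: Claimed result = 3199.8
Step 5: 3149.8 ≠ 3199.8
Conclusion: The claimed result is incorrect. The correct answer is 3149.8.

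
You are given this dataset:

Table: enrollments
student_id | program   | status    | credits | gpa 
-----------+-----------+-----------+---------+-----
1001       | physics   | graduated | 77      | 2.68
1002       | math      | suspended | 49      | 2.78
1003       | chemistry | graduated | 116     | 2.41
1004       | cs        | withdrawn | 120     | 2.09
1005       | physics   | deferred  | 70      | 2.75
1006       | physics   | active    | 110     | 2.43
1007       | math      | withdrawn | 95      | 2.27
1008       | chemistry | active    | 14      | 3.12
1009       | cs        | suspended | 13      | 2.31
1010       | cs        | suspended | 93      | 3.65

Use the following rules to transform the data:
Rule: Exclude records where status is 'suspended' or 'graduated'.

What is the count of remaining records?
5

Step 1: Count records to exclude
  - 3 (suspended) + 2 (graduated) = 5 records
Step 2: Total records: 10
Step 3: Remaining = 10 - 5 = 5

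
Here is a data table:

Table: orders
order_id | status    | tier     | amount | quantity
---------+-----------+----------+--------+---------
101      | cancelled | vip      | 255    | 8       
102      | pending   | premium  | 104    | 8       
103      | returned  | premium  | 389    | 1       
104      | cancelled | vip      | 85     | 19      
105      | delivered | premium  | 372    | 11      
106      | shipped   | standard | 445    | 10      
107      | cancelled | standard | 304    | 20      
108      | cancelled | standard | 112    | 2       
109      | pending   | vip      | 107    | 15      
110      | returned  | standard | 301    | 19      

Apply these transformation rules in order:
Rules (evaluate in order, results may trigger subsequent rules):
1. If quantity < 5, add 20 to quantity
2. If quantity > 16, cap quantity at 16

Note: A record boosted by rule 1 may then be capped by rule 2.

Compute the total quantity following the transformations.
132

Step 1: Apply rule 1 to records with quantity < 5
  - 2 records get bonus of 20
  - Of these, 2 records then exceed 16 and get capped
Step 2: Apply rule 2 to records with quantity > 16
  - 3 records (original) are capped
Step 3: Calculate final sum = 132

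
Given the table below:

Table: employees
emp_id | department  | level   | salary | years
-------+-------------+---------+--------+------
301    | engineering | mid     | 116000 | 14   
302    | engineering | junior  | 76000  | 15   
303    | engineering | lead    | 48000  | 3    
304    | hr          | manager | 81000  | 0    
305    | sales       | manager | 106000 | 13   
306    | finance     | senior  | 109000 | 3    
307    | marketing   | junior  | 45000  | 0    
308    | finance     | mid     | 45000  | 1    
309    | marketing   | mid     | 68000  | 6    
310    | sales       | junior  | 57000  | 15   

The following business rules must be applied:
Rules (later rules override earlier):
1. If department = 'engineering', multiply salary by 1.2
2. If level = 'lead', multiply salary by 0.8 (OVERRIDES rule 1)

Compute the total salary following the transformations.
779800.0

Step 1: Rule 2 takes priority for records with level = 'lead'
  - 1 records: 48000 × 0.8 = 38400.0
Step 2: Rule 1 applies to remaining records with department = 'engineering'
  - 2 records: 192000 × 1.2 = 230400.0
Step 3: Other records unchanged: 511000
Step 4: Final sum = 38400.0 + 230400.0 + 511000 = 779800.0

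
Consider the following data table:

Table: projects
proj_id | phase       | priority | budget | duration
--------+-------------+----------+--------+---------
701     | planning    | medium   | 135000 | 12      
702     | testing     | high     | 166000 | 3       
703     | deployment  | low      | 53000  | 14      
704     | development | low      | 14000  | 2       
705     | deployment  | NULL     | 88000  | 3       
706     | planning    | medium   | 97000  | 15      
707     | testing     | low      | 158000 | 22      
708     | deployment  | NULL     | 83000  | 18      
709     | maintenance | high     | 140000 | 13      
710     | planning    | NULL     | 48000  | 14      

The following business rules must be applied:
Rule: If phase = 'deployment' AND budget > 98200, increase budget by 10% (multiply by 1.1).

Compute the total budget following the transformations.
982000

Step 1: Find records where phase = 'deployment' AND budget > 98200
Step 2: 0 records match, summing to 0
Step 3: After multiplier: 0 × 1.1 = 0.0
Step 4: Unaffected records sum: 982000
Step 5: Final sum = 0.0 + 982000 = 982000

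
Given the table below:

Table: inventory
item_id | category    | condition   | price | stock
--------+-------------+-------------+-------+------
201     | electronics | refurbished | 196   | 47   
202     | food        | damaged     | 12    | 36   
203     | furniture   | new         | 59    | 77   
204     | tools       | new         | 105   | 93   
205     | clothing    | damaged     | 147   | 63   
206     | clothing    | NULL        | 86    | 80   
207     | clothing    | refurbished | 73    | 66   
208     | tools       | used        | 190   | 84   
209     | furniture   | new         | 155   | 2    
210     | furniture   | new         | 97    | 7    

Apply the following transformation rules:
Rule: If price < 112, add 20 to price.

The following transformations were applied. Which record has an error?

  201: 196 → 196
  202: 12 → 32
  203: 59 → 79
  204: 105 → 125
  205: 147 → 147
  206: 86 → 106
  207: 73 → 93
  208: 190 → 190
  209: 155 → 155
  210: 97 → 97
Record 210 has an error. The correct transformed value should be 117, not 97.

Step 1: Check each record against the rule
Step 2: Record 210 has price = 97
Step 3: Since 97 < 112, the bonus should have been applied
Step 4: Correct value = 117, but claimed value = 97
Conclusion: Record 210 has the error.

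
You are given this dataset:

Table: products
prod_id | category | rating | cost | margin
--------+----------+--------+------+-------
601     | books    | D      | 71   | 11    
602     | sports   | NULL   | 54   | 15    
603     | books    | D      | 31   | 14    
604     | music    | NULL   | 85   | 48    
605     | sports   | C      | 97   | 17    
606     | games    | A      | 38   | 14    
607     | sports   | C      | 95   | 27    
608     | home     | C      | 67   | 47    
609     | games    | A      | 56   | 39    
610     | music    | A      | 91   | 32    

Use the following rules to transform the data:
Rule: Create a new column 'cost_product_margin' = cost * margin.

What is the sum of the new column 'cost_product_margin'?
19096

Step 1: For each record, compute cost * margin
Example calculations:
  71 * 11 = 781
  54 * 15 = 810
  31 * 14 = 434
  ...
Step 2: Sum all derived values
Step 3: Total = 19096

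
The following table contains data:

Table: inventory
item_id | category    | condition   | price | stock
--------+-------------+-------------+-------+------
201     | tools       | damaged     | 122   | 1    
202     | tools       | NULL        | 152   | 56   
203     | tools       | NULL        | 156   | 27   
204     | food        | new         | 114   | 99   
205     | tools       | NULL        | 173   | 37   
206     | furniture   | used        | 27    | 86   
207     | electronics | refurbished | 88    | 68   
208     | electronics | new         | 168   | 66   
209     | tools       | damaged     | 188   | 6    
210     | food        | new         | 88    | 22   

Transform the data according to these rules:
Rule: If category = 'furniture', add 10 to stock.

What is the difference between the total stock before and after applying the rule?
10

Step 1: Original sum of stock = 468
Step 2: 1 records have category = 'furniture'
Step 3: Each affected record changes by 10
Step 4: Total change = 1 × 10 = 10
Step 5: New sum = 468 + 10 = 478
Step 6: Difference = |478 - 468| = 10
        (Sum increased by 10)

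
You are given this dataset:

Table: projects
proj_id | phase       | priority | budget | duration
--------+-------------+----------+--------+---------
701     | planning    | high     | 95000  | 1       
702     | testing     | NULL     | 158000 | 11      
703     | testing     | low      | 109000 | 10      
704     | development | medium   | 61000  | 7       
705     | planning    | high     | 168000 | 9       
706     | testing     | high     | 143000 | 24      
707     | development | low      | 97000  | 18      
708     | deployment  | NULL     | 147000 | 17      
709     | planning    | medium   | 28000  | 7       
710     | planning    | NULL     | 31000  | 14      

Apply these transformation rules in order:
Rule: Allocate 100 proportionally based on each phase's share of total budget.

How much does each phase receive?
deployment: 14.18, development: 15.24, planning: 31.05, testing: 39.54

Step 1: Calculate total budget = 1037000
Step 2: Calculate each phase's proportion:
  deployment: 147000/1037000 = 14.18% → 14.18
  development: 158000/1037000 = 15.24% → 15.24
  planning: 322000/1037000 = 31.05% → 31.05
  testing: 410000/1037000 = 39.54% → 39.54
Step 3: Verify: sum of allocations ≈ 100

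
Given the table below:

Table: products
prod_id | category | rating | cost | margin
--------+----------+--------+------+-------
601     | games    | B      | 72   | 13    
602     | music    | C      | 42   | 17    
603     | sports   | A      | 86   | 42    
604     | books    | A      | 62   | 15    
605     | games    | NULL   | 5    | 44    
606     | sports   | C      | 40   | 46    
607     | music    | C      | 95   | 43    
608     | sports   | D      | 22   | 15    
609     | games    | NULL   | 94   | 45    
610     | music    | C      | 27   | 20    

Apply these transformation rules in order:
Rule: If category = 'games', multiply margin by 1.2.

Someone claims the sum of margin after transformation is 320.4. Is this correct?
Yes, the result is correct.

Step 1: Calculate the correct sum after transformation
Step 2: Apply multiplier 1.2 to records where category = 'games'
Step 3: Correct result = 320.4
Step 4: Claimed result = 320.4
Step 5: 320.4 = 320.4 ✓
Conclusion: The claimed result is correct.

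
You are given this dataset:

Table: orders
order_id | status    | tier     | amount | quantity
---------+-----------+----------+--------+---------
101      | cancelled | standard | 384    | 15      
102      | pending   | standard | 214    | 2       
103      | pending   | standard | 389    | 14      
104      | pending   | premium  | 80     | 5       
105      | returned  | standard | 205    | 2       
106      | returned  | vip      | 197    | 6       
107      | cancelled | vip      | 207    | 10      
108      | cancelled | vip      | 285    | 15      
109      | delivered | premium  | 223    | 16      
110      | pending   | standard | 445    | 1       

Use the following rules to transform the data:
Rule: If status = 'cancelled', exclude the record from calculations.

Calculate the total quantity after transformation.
46

Step 1: Identify records where status = 'cancelled'
Step 2: The excluded records sum to 40
Step 3: Original total quantity = 86
Step 4: Remaining total = 86 - 40 = 46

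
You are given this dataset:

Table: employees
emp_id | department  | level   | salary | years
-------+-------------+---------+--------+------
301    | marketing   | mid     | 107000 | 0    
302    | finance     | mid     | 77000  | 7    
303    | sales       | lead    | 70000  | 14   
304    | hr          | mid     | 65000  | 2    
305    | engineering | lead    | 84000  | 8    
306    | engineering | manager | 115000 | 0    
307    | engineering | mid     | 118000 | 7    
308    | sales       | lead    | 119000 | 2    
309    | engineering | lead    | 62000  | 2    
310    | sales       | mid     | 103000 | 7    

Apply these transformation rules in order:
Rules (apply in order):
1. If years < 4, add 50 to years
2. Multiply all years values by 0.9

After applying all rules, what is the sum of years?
269.1

Step 1: Apply Rule 1 - Add 50 to records with years < 4
  - 5 records affected: 6 + (5 × 50) = 256
  - Unaffected records: 43
  - Sum after Rule 1: 299
Step 2: Apply Rule 2 - Multiply all by 0.9
  - 299 × 0.9 = 269.1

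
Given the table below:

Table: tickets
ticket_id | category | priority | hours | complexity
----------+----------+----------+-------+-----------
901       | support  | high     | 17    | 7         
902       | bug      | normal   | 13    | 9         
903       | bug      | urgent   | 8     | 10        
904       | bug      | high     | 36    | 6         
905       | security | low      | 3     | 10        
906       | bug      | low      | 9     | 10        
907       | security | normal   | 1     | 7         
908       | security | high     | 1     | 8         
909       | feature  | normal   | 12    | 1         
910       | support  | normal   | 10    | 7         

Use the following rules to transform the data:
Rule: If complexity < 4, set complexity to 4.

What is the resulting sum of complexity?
78

Step 1: 1 records have complexity < 4
Step 2: These records originally summed to 1
Step 3: After setting to minimum: 1 × 4 = 4
Step 4: Unaffected records sum: 74
Step 5: Final sum = 4 + 74 = 78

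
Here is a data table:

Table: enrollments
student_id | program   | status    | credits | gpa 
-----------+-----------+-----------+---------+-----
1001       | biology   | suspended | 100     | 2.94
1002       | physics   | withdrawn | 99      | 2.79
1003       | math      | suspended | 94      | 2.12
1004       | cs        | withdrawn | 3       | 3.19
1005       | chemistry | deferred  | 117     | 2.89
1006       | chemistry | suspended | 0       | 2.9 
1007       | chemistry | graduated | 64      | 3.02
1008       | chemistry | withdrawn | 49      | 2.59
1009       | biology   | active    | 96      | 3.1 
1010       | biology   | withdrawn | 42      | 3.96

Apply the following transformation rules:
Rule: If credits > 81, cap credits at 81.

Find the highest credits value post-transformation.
81

Step 1: Original maximum credits = 117
Step 2: Apply cap at 81
Step 3: 5 records had credits > 81 and were capped
Step 4: Maximum after transformation = 81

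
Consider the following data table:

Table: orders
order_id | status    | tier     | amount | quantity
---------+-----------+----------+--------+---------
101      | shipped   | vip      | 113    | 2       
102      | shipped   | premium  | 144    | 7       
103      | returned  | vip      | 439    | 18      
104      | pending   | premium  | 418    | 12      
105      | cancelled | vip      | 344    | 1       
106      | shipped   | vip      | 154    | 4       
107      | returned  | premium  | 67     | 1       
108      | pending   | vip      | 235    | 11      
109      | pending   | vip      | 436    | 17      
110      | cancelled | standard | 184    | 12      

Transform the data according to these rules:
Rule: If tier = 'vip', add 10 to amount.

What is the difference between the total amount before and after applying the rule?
60

Step 1: Original sum of amount = 2534
Step 2: 6 records have tier = 'vip'
Step 3: Each affected record changes by 10
Step 4: Total change = 6 × 10 = 60
Step 5: New sum = 2534 + 60 = 2594
Step 6: Difference = |2594 - 2534| = 60
        (Sum increased by 60)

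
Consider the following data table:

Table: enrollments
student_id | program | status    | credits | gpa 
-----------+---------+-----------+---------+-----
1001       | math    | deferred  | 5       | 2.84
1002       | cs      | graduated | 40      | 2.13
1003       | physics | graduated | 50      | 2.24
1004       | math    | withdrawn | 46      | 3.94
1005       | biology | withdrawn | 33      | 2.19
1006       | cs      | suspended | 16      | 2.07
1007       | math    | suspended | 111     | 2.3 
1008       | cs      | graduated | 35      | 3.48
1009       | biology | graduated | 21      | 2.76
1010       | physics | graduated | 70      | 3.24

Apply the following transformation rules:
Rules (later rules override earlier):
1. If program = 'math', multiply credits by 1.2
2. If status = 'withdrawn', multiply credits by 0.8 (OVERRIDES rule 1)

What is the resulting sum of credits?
434.4

Step 1: Rule 2 takes priority for records with status = 'withdrawn'
  - 2 records: 79 × 0.8 = 63.2
Step 2: Rule 1 applies to remaining records with program = 'math'
  - 2 records: 116 × 1.2 = 139.2
Step 3: Other records unchanged: 232
Step 4: Final sum = 63.2 + 139.2 + 232 = 434.4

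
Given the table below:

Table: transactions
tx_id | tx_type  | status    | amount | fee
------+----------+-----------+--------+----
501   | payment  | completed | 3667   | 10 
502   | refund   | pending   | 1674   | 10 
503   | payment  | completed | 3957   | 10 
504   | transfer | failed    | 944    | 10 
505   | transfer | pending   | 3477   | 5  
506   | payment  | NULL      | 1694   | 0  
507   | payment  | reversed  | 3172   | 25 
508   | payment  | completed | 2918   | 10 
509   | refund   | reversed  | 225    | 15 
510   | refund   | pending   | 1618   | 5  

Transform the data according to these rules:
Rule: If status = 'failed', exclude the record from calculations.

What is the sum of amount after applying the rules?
22402

Step 1: Identify records where status = 'failed'
Step 2: The excluded records sum to 944
Step 3: Original total amount = 23346
Step 4: Remaining total = 23346 - 944 = 22402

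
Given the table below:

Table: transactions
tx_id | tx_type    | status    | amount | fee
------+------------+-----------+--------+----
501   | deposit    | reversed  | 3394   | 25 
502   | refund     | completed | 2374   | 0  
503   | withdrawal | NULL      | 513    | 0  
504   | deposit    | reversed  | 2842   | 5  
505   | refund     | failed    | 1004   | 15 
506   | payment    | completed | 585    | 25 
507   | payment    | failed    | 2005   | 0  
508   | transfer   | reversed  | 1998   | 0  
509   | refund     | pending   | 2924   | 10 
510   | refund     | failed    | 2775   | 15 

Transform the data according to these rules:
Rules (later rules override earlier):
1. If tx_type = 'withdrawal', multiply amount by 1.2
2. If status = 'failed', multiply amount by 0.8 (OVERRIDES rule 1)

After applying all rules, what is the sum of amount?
19359.8

Step 1: Rule 2 takes priority for records with status = 'failed'
  - 3 records: 5784 × 0.8 = 4627.2
Step 2: Rule 1 applies to remaining records with tx_type = 'withdrawal'
  - 1 records: 513 × 1.2 = 615.6
Step 3: Other records unchanged: 14117
Step 4: Final sum = 4627.2 + 615.6 + 14117 = 19359.8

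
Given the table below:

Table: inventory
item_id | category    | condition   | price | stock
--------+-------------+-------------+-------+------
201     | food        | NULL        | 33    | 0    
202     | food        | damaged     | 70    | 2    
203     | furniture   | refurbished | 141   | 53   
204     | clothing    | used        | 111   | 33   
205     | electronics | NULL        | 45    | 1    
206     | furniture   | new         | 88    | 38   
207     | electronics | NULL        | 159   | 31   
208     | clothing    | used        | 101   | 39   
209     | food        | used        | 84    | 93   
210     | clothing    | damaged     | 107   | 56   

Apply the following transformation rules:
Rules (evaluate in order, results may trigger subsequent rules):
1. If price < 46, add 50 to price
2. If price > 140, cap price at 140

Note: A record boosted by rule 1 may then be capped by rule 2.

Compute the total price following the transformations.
1019

Step 1: Apply rule 1 to records with price < 46
  - 2 records get bonus of 50
  - Of these, 0 records then exceed 140 and get capped
Step 2: Apply rule 2 to records with price > 140
  - 2 records (original) are capped
Step 3: Calculate final sum = 1019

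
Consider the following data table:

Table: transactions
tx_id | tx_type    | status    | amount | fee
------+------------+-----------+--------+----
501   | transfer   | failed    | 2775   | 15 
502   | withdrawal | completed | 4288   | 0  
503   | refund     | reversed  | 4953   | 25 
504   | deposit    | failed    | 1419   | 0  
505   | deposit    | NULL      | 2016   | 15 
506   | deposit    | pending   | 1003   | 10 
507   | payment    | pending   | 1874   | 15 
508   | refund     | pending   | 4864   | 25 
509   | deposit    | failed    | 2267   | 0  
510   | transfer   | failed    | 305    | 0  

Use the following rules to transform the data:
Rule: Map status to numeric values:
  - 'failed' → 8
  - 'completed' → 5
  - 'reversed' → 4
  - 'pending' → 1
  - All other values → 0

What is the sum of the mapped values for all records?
44

Step 1: Apply mapping to each record
Step 2: Count by status:
  'failed': 4 records × 8 = 32
  'completed': 1 records × 5 = 5
  'reversed': 1 records × 4 = 4
  'pending': 3 records × 1 = 3
Step 3: Sum all mapped values = 44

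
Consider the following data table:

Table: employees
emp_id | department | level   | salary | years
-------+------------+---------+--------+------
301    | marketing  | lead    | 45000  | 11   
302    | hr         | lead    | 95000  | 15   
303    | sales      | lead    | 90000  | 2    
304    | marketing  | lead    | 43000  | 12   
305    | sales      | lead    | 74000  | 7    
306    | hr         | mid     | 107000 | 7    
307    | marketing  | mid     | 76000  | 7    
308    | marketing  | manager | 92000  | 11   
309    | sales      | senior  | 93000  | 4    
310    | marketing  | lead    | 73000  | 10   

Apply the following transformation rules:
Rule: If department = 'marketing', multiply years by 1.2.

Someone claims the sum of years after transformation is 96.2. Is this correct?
Yes, the result is correct.

Step 1: Calculate the correct sum after transformation
Step 2: Apply multiplier 1.2 to records where department = 'marketing'
Step 3: Correct result = 96.2
Step 4: Claimed result = 96.2
Step 5: 96.2 = 96.2 ✓
Conclusion: The claimed result is correct.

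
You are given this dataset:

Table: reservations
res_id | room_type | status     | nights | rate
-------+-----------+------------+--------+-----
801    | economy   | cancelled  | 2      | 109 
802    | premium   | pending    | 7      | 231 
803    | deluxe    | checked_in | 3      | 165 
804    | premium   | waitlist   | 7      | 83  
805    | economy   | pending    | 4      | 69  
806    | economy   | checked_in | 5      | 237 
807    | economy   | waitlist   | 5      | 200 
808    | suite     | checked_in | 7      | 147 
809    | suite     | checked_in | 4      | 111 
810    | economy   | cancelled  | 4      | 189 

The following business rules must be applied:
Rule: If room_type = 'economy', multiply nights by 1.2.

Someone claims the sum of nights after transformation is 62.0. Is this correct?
No, the correct result is 52.0.

Step 1: Calculate the correct sum after transformation
Step 2: Apply multiplier 1.2 to records where room_type = 'economy'
Step 3: Correct result = 52.0
Step 4: Claimed result = 62.0
Step 5: 52.0 ≠ 62.0
Conclusion: The claimed result is incorrect. The correct answer is 52.0.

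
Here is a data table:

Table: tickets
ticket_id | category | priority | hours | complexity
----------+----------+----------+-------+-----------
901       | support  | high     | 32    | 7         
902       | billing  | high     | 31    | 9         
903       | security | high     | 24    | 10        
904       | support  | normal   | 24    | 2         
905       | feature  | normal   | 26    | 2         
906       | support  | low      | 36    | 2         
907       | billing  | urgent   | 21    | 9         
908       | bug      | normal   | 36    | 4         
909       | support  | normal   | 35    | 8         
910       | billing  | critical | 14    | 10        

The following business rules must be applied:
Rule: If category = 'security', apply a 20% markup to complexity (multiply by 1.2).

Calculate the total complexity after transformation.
65.0

Step 1: Records with category = 'security' have total complexity = 10
Step 2: Apply multiplier: 10 × 1.2 = 12.0
Step 3: Other records total: 53
Step 4: Final sum = 12.0 + 53 = 65.0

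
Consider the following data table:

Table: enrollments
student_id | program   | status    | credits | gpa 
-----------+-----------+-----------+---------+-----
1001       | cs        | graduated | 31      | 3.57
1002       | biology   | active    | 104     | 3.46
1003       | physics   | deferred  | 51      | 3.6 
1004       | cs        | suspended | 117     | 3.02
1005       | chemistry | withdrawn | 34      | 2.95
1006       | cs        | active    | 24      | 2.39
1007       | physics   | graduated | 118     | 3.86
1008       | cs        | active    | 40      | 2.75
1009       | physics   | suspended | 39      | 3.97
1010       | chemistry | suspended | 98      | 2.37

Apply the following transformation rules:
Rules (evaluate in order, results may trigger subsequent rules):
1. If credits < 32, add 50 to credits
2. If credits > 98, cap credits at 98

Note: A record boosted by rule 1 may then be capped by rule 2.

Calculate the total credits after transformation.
711

Step 1: Apply rule 1 to records with credits < 32
  - 2 records get bonus of 50
  - Of these, 0 records then exceed 98 and get capped
Step 2: Apply rule 2 to records with credits > 98
  - 3 records (original) are capped
Step 3: Calculate final sum = 711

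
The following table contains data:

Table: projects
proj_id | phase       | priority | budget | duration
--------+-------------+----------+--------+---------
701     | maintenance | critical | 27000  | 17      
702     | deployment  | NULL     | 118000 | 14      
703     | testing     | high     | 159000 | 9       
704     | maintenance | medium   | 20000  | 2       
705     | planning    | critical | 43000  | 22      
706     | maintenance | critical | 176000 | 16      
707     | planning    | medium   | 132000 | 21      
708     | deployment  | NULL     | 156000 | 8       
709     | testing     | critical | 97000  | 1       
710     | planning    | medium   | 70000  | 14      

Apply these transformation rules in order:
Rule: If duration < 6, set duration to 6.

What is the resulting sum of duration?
133

Step 1: 2 records have duration < 6
Step 2: These records originally summed to 3
Step 3: After setting to minimum: 2 × 6 = 12
Step 4: Unaffected records sum: 121
Step 5: Final sum = 12 + 121 = 133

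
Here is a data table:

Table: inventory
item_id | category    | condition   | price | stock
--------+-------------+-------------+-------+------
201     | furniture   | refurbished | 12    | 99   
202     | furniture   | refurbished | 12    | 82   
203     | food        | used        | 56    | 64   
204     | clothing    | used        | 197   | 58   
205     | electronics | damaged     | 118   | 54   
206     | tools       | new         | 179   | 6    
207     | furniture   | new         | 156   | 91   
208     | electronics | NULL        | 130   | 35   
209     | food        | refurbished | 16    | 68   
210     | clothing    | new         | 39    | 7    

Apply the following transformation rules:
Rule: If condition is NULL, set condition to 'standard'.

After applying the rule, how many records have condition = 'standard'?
1

Step 1: Count records where condition IS NULL
Step 2: Found 1 records with NULL condition
Step 3: These records will have condition set to 'standard'
Step 4: Records already having condition = 'standard': 0
Step 5: Answer: 1 + 0 = 1 records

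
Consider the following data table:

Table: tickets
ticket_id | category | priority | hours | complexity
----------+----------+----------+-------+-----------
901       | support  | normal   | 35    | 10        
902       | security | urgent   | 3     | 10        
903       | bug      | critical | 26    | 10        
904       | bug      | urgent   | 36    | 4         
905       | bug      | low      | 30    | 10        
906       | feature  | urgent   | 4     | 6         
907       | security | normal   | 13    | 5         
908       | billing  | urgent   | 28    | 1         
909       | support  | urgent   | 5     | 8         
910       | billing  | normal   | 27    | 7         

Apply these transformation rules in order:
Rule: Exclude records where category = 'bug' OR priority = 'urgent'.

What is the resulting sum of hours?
75

Step 1: Find records where category = 'bug' OR priority = 'urgent'
Step 2: 7 records match, summing to 132
Step 3: Original sum: 207
Step 4: Remaining sum = 207 - 132 = 75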